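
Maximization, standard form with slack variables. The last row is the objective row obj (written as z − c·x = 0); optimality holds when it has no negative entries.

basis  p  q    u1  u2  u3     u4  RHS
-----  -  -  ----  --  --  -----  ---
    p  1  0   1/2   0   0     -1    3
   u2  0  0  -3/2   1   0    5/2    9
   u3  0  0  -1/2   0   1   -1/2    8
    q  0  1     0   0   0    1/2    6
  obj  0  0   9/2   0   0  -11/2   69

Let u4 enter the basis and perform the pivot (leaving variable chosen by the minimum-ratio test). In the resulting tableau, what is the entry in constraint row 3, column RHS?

Ratio test on column u4 — row 1: entry -1 ≤ 0; row 2: 9/(5/2) = 18/5; row 3: entry -1/2 ≤ 0; row 4: 6/(1/2) = 12. Minimum is 18/5 at row 2 (u2 leaves); pivot element 5/2.
Divide row 2 by 5/2; eliminate column u4 from the other rows.
Row 3 update in column RHS: 8 − (-1/2)·(18/5) = 49/5.

49/5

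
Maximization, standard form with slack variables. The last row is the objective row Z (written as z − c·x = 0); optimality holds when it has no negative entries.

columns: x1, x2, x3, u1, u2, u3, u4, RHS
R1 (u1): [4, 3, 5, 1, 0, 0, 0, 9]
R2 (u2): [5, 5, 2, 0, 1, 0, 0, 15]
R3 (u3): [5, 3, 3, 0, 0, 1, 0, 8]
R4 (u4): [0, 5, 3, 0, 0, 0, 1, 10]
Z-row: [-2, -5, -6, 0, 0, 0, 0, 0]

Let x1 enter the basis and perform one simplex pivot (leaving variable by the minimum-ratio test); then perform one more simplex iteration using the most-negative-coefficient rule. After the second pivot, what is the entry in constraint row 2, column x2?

29/13

Ratio test on column x1 — row 1: 9/4 = 9/4; row 2: 15/5 = 3; row 3: 8/5 = 8/5; row 4: entry 0 ≤ 0. Minimum is 8/5 at row 3 (u3 leaves); pivot element 5.
Divide row 3 by 5; eliminate column x1 from the other rows.
Second iteration: most negative Z-row entry is -24/5 in column x3, so x3 enters.
Ratio test on column x3 — row 1: (13/5)/(13/5) = 1; row 2: entry -1 ≤ 0; row 3: (8/5)/(3/5) = 8/3; row 4: 10/3 = 10/3. Minimum is 1 at row 1 (u1 leaves); pivot element 13/5.
Divide row 1 by 13/5; eliminate column x3 from the other rows.
After both pivots, the entry at constraint row 2, column x2 is 29/13.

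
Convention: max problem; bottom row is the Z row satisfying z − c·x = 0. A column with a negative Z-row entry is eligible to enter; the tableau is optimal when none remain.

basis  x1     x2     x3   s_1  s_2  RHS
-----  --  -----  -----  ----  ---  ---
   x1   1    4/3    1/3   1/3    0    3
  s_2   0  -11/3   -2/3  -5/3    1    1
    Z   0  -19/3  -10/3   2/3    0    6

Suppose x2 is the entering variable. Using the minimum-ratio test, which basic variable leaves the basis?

x1

Column x2 entries and ratios — x1: 3/(4/3) = 9/4; s_2: -11/3 ≤ 0, skip.
Smallest ratio is 9/4 in the row of x1, so x1 leaves.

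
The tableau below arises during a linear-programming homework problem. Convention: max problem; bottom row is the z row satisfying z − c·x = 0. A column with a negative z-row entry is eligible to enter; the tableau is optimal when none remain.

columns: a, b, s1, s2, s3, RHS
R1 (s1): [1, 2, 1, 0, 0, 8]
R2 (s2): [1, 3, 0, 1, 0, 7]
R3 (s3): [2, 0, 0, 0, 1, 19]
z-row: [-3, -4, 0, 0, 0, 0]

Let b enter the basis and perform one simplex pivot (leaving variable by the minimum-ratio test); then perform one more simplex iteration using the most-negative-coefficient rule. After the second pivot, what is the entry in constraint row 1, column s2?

Ratio test on column b — row 1: 8/2 = 4; row 2: 7/3 = 7/3; row 3: entry 0 ≤ 0. Minimum is 7/3 at row 2 (s2 leaves); pivot element 3.
Divide row 2 by 3; eliminate column b from the other rows.
Second iteration: most negative z-row entry is -5/3 in column a, so a enters.
Ratio test on column a — row 1: (10/3)/(1/3) = 10; row 2: (7/3)/(1/3) = 7; row 3: 19/2 = 19/2. Minimum is 7 at row 2 (b leaves); pivot element 1/3.
Divide row 2 by 1/3; eliminate column a from the other rows.
After both pivots, the entry at constraint row 1, column s2 is -1.

-1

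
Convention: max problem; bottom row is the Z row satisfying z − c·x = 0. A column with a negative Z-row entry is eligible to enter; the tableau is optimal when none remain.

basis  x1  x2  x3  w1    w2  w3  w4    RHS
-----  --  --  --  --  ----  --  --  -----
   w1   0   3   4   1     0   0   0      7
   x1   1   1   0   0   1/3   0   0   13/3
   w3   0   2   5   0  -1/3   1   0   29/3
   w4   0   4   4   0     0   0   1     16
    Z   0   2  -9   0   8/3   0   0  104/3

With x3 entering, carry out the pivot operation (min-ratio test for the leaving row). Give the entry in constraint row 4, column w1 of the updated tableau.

Ratio test on column x3 — row 1: 7/4 = 7/4; row 2: entry 0 ≤ 0; row 3: (29/3)/5 = 29/15; row 4: 16/4 = 4. Minimum is 7/4 at row 1 (w1 leaves); pivot element 4.
Divide row 1 by 4; eliminate column x3 from the other rows.
Row 4 update in column w1: 0 − 4·(1/4) = -1.

-1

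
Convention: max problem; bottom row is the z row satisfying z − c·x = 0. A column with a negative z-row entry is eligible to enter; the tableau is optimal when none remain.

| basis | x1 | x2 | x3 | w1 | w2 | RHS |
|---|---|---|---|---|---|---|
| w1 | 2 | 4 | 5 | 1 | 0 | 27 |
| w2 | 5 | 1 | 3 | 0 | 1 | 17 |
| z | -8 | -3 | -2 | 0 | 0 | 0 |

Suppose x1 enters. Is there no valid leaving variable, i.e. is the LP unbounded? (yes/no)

Column x1 has positive entries in row(s) 1, 2, so the ratio test bounds it — not unbounded.

no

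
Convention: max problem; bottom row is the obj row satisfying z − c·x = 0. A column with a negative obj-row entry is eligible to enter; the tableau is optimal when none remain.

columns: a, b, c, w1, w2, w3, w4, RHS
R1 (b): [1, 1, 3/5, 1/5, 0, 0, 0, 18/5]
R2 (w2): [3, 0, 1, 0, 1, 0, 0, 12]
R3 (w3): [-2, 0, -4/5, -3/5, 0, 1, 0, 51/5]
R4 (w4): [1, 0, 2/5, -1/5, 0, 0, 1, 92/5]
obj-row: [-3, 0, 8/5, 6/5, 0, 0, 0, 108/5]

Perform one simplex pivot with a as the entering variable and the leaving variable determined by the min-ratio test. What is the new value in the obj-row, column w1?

9/5

Ratio test on column a — row 1: (18/5)/1 = 18/5; row 2: 12/3 = 4; row 3: entry -2 ≤ 0; row 4: (92/5)/1 = 92/5. Minimum is 18/5 at row 1 (b leaves); pivot element 1.
Divide row 1 by 1; eliminate column a from the other rows.
obj-row update in column w1: 6/5 − (-3)·(1/5) = 9/5.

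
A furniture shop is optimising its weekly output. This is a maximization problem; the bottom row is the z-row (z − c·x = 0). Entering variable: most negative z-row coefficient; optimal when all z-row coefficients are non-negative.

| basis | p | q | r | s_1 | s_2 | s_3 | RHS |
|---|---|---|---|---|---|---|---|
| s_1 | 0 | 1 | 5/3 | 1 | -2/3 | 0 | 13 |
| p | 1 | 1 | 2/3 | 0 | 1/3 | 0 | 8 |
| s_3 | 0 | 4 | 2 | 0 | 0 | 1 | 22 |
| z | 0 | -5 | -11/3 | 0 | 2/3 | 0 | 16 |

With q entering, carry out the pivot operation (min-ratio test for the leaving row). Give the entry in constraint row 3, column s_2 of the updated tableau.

Ratio test on column q — row 1: 13/1 = 13; row 2: 8/1 = 8; row 3: 22/4 = 11/2. Minimum is 11/2 at row 3 (s_3 leaves); pivot element 4.
Divide row 3 by 4; eliminate column q from the other rows.
In the new row 3, the s_2 entry is the old entry divided by the pivot: 0/4 = 0.

0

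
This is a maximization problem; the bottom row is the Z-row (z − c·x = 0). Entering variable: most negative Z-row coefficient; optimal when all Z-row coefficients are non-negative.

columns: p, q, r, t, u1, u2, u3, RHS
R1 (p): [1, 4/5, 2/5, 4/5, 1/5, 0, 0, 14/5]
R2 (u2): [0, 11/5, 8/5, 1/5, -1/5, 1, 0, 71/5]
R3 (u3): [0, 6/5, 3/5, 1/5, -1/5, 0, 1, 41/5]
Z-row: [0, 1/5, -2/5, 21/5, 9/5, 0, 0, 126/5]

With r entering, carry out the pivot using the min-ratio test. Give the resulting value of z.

Ratio test on column r — row 1: (14/5)/(2/5) = 7; row 2: (71/5)/(8/5) = 71/8; row 3: (41/5)/(3/5) = 41/3. Minimum is 7 at row 1 (p leaves); pivot element 2/5.
Pivot on row 1; the Z-row RHS becomes 126/5 − (-2/5)·7 = 28.

28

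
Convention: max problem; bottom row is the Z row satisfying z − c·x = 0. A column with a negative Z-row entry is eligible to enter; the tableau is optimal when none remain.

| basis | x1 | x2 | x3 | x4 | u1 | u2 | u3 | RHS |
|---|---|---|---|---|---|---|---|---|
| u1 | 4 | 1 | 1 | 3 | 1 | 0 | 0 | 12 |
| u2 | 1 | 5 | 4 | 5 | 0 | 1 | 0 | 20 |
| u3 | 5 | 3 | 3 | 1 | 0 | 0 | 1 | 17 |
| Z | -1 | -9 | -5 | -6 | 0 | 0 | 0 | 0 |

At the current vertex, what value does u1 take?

u1 is basic (row 1); its value is the RHS of that row, 12.

12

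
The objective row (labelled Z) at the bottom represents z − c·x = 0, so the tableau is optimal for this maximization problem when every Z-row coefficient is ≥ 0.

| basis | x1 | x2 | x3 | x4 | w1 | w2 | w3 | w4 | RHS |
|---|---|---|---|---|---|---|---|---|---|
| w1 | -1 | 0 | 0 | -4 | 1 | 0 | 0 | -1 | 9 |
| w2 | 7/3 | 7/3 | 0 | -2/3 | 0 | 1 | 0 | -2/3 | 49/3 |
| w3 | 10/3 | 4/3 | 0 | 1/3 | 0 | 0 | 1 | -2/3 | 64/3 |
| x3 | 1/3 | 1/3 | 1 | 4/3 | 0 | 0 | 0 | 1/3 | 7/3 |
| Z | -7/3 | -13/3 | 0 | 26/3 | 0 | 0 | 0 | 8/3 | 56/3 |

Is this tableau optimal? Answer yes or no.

The Z-row has a negative entry -13/3 in column x2, so it is not optimal.

no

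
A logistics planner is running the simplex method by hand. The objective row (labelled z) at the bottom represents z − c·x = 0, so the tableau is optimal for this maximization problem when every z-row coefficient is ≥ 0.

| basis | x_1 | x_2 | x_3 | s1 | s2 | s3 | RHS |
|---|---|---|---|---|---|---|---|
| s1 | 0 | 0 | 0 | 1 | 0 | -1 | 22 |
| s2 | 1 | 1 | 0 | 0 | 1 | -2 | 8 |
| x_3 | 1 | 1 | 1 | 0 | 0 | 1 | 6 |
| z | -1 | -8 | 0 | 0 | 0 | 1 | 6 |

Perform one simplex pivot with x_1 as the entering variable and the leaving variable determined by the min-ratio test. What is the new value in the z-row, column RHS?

12

Ratio test on column x_1 — row 1: entry 0 ≤ 0; row 2: 8/1 = 8; row 3: 6/1 = 6. Minimum is 6 at row 3 (x_3 leaves); pivot element 1.
Divide row 3 by 1; eliminate column x_1 from the other rows.
z-row update in column RHS: 6 − (-1)·6 = 12.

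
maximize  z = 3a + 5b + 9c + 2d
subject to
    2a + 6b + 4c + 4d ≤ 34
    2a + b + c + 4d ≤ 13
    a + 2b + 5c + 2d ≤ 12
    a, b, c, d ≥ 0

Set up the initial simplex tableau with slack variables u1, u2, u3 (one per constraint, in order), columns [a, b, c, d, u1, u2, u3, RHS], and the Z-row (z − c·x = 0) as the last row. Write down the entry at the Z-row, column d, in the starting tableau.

The Z-row carries the negated objective coefficients: the d entry is -2.

-2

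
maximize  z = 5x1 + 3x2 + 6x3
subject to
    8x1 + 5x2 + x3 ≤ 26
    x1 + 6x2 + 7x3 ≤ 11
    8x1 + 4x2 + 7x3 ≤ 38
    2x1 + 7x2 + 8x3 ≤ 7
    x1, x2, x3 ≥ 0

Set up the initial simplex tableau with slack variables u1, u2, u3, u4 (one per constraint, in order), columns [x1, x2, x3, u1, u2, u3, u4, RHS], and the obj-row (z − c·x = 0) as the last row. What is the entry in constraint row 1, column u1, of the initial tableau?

1

Slack u1 belongs to constraint 1; its column is the unit vector e_1, so the entry in row 1 is 1.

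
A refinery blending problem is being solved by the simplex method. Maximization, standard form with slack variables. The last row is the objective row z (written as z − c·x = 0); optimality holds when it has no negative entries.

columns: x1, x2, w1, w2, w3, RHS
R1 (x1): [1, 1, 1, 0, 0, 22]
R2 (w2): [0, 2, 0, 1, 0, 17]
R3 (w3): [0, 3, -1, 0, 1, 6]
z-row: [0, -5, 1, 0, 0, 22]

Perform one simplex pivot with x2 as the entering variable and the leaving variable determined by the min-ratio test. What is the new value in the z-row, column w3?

Ratio test on column x2 — row 1: 22/1 = 22; row 2: 17/2 = 17/2; row 3: 6/3 = 2. Minimum is 2 at row 3 (w3 leaves); pivot element 3.
Divide row 3 by 3; eliminate column x2 from the other rows.
z-row update in column w3: 0 − (-5)·(1/3) = 5/3.

5/3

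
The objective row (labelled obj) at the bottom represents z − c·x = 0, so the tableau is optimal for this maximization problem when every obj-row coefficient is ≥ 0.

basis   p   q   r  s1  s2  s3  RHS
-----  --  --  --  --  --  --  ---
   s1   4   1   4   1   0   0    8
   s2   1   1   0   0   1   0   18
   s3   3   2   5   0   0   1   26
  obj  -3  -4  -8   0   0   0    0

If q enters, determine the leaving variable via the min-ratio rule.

Column q entries and ratios — s1: 8/1 = 8; s2: 18/1 = 18; s3: 26/2 = 13.
Smallest ratio is 8 in the row of s1, so s1 leaves.

s1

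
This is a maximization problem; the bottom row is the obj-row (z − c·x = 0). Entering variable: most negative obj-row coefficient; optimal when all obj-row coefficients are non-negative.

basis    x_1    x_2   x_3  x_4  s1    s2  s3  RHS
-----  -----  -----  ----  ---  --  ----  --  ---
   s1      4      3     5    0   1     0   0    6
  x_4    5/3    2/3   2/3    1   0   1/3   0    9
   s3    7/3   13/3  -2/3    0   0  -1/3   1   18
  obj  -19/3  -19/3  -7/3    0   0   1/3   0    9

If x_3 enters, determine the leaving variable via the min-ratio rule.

s1

Column x_3 entries and ratios — s1: 6/5 = 6/5; x_4: 9/(2/3) = 27/2; s3: -2/3 ≤ 0, skip.
Smallest ratio is 6/5 in the row of s1, so s1 leaves.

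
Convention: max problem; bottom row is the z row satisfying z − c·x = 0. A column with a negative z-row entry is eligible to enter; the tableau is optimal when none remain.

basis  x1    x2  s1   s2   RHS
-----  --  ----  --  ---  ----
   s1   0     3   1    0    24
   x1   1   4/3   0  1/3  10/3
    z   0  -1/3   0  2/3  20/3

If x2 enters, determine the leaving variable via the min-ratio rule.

Column x2 entries and ratios — s1: 24/3 = 8; x1: (10/3)/(4/3) = 5/2.
Smallest ratio is 5/2 in the row of x1, so x1 leaves.

x1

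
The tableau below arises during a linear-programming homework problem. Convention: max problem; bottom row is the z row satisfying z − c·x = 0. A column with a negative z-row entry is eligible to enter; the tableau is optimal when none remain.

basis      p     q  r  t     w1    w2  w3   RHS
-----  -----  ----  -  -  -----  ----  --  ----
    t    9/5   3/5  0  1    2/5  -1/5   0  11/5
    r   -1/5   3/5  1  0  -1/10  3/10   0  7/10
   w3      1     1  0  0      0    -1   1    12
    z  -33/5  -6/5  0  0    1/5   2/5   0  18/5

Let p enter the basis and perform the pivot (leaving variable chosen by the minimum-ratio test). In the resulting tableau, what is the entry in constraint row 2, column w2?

Ratio test on column p — row 1: (11/5)/(9/5) = 11/9; row 2: entry -1/5 ≤ 0; row 3: 12/1 = 12. Minimum is 11/9 at row 1 (t leaves); pivot element 9/5.
Divide row 1 by 9/5; eliminate column p from the other rows.
Row 2 update in column w2: 3/10 − (-1/5)·(-1/9) = 5/18.

5/18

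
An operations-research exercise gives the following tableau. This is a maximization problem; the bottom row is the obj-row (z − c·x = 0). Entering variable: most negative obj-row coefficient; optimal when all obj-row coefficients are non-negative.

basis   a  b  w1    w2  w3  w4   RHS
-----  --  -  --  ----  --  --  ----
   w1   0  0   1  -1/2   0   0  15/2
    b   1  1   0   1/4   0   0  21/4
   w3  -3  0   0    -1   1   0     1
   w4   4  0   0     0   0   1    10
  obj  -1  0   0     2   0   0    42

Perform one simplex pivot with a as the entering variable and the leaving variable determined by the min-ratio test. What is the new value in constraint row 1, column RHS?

15/2

Ratio test on column a — row 1: entry 0 ≤ 0; row 2: (21/4)/1 = 21/4; row 3: entry -3 ≤ 0; row 4: 10/4 = 5/2. Minimum is 5/2 at row 4 (w4 leaves); pivot element 4.
Divide row 4 by 4; eliminate column a from the other rows.
Row 1 update in column RHS: 15/2 − 0·(5/2) = 15/2.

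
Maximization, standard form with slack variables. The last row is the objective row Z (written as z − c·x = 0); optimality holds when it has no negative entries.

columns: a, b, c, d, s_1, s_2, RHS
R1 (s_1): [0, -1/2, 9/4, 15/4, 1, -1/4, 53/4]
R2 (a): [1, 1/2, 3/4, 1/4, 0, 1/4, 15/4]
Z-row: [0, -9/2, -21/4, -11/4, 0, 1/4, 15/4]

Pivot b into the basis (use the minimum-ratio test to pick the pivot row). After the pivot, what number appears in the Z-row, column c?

3/2

Ratio test on column b — row 1: entry -1/2 ≤ 0; row 2: (15/4)/(1/2) = 15/2. Minimum is 15/2 at row 2 (a leaves); pivot element 1/2.
Divide row 2 by 1/2; eliminate column b from the other rows.
Z-row update in column c: -21/4 − (-9/2)·(3/2) = 3/2.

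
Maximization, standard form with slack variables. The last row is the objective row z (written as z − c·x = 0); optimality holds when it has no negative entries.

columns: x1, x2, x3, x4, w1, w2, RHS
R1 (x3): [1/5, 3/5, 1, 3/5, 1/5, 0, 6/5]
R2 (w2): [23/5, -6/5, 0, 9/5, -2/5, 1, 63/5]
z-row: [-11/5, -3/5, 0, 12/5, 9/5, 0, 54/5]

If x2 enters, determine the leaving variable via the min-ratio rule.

x3

Column x2 entries and ratios — x3: (6/5)/(3/5) = 2; w2: -6/5 ≤ 0, skip.
Smallest ratio is 2 in the row of x3, so x3 leaves.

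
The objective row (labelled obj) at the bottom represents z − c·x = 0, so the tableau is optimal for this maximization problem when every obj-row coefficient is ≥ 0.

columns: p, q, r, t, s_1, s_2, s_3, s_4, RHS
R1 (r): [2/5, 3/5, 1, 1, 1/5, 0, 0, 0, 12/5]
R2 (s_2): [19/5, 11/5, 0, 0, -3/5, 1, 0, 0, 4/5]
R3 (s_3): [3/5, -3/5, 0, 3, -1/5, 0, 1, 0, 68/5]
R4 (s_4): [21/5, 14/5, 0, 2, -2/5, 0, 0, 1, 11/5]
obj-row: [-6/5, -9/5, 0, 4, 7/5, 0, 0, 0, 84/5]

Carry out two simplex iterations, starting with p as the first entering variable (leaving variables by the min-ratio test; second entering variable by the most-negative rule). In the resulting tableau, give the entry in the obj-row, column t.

4

Ratio test on column p — row 1: (12/5)/(2/5) = 6; row 2: (4/5)/(19/5) = 4/19; row 3: (68/5)/(3/5) = 68/3; row 4: (11/5)/(21/5) = 11/21. Minimum is 4/19 at row 2 (s_2 leaves); pivot element 19/5.
Divide row 2 by 19/5; eliminate column p from the other rows.
Second iteration: most negative obj-row entry is -21/19 in column q, so q enters.
Ratio test on column q — row 1: (44/19)/(7/19) = 44/7; row 2: (4/19)/(11/19) = 4/11; row 3: entry -18/19 ≤ 0; row 4: (25/19)/(7/19) = 25/7. Minimum is 4/11 at row 2 (p leaves); pivot element 11/19.
Divide row 2 by 11/19; eliminate column q from the other rows.
After both pivots, the entry at the obj-row, column t is 4.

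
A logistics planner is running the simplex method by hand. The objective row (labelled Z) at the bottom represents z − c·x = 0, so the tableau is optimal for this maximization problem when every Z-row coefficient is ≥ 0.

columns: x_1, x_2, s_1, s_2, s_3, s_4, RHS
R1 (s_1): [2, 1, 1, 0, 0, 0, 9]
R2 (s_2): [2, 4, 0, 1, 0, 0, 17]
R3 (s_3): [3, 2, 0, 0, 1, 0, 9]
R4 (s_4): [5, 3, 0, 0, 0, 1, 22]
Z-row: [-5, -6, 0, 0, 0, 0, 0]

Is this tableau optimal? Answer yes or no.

The Z-row has a negative entry -6 in column x_2, so it is not optimal.

no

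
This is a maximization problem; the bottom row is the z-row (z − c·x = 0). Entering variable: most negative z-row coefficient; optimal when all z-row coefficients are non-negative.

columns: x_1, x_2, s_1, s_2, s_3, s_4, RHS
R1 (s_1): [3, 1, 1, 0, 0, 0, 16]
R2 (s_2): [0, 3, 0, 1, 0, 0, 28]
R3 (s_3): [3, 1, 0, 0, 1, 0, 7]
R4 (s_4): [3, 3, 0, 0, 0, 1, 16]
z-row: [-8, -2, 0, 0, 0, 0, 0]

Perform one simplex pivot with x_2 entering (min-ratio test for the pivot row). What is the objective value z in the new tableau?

32/3

Ratio test on column x_2 — row 1: 16/1 = 16; row 2: 28/3 = 28/3; row 3: 7/1 = 7; row 4: 16/3 = 16/3. Minimum is 16/3 at row 4 (s_4 leaves); pivot element 3.
Pivot on row 4; the z-row RHS becomes 0 − (-2)·(16/3) = 32/3.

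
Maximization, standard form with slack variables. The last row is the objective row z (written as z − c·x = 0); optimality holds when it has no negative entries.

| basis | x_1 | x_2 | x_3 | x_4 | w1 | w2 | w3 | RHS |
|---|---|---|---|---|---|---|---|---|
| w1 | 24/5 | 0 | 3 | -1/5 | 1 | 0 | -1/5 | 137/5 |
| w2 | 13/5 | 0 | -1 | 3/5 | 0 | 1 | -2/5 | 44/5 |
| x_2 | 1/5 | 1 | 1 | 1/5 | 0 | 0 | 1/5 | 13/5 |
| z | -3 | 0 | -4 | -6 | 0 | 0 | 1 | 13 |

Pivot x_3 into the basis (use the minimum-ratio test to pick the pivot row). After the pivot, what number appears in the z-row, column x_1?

Ratio test on column x_3 — row 1: (137/5)/3 = 137/15; row 2: entry -1 ≤ 0; row 3: (13/5)/1 = 13/5. Minimum is 13/5 at row 3 (x_2 leaves); pivot element 1.
Divide row 3 by 1; eliminate column x_3 from the other rows.
z-row update in column x_1: -3 − (-4)·(1/5) = -11/5.

-11/5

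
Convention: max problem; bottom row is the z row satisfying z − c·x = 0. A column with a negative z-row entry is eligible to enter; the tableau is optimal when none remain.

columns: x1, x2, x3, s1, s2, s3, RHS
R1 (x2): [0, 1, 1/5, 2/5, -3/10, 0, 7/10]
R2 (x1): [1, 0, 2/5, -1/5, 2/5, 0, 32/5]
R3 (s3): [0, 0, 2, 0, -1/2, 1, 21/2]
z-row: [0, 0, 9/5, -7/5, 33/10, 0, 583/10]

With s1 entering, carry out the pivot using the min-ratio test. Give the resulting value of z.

Ratio test on column s1 — row 1: (7/10)/(2/5) = 7/4; row 2: entry -1/5 ≤ 0; row 3: entry 0 ≤ 0. Minimum is 7/4 at row 1 (x2 leaves); pivot element 2/5.
Pivot on row 1; the z-row RHS becomes 583/10 − (-7/5)·(7/4) = 243/4.

243/4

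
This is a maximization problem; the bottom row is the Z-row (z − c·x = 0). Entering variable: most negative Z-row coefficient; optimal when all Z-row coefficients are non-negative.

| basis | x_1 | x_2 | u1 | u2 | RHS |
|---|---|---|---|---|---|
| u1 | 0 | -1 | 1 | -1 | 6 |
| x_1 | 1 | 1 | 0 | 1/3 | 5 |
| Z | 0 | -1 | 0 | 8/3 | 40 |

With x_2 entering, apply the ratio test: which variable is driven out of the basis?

Column x_2 entries and ratios — u1: -1 ≤ 0, skip; x_1: 5/1 = 5.
Smallest ratio is 5 in the row of x_1, so x_1 leaves.

x_1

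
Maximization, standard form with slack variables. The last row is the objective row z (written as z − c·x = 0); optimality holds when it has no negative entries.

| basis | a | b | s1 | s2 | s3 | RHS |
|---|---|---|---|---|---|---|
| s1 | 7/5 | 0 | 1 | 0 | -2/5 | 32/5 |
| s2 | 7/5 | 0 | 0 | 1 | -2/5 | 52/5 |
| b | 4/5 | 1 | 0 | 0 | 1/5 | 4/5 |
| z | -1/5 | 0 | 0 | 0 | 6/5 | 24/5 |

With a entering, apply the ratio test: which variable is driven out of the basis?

b

Column a entries and ratios — s1: (32/5)/(7/5) = 32/7; s2: (52/5)/(7/5) = 52/7; b: (4/5)/(4/5) = 1.
Smallest ratio is 1 in the row of b, so b leaves.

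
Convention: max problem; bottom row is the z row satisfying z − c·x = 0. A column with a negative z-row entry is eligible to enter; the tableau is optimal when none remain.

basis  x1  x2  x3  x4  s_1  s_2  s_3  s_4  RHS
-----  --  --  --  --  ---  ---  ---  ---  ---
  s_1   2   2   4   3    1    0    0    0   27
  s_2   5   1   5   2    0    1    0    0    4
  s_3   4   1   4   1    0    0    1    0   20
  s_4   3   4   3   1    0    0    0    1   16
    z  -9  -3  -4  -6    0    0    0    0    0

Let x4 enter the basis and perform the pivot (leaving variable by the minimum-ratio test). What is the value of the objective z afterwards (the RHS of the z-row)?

Ratio test on column x4 — row 1: 27/3 = 9; row 2: 4/2 = 2; row 3: 20/1 = 20; row 4: 16/1 = 16. Minimum is 2 at row 2 (s_2 leaves); pivot element 2.
Pivot on row 2; the z-row RHS becomes 0 − (-6)·2 = 12.

12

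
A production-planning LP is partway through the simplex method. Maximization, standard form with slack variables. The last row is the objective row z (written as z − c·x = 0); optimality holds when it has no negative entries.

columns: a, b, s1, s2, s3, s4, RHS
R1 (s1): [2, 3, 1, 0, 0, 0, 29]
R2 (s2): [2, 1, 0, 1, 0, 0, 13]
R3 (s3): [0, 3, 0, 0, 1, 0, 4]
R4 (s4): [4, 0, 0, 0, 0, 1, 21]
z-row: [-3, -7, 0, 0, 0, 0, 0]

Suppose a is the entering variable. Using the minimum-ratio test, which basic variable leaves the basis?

s4

Column a entries and ratios — s1: 29/2 = 29/2; s2: 13/2 = 13/2; s3: 0 ≤ 0, skip; s4: 21/4 = 21/4.
Smallest ratio is 21/4 in the row of s4, so s4 leaves.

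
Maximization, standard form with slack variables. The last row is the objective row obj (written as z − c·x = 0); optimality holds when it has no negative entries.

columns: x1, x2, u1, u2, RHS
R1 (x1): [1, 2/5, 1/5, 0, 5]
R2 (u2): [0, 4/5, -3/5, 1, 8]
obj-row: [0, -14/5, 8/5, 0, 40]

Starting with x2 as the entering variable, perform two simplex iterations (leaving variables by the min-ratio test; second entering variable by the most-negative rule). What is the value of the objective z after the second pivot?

Ratio test on column x2 — row 1: 5/(2/5) = 25/2; row 2: 8/(4/5) = 10. Minimum is 10 at row 2 (u2 leaves); pivot element 4/5.
Pivot on row 2; the obj-row RHS becomes 40 − (-14/5)·10 = 68.
Next entering variable (most negative obj-row entry -1/2): u1.
Ratio test on column u1 — row 1: 1/(1/2) = 2; row 2: entry -3/4 ≤ 0. Minimum is 2 at row 1 (x1 leaves); pivot element 1/2.
After the second pivot the obj-row RHS is 68 − (-1/2)·2 = 69.

69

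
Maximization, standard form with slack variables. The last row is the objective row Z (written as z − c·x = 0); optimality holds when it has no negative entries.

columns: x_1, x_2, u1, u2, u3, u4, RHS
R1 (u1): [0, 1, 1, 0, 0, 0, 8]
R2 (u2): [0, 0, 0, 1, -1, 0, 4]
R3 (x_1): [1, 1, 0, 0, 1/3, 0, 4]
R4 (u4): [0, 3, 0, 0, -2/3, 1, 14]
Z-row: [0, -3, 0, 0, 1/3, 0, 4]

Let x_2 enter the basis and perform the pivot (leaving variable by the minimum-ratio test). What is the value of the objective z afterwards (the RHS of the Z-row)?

16

Ratio test on column x_2 — row 1: 8/1 = 8; row 2: entry 0 ≤ 0; row 3: 4/1 = 4; row 4: 14/3 = 14/3. Minimum is 4 at row 3 (x_1 leaves); pivot element 1.
Pivot on row 3; the Z-row RHS becomes 4 − (-3)·4 = 16.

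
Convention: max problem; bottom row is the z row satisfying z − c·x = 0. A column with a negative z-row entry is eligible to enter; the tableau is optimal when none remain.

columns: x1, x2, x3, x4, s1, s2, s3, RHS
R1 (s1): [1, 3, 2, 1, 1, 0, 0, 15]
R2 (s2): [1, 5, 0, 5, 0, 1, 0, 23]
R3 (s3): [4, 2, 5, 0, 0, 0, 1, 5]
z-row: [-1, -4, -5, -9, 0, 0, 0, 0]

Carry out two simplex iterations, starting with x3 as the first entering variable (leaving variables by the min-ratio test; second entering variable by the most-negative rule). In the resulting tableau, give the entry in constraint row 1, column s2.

-1/5

Ratio test on column x3 — row 1: 15/2 = 15/2; row 2: entry 0 ≤ 0; row 3: 5/5 = 1. Minimum is 1 at row 3 (s3 leaves); pivot element 5.
Divide row 3 by 5; eliminate column x3 from the other rows.
Second iteration: most negative z-row entry is -9 in column x4, so x4 enters.
Ratio test on column x4 — row 1: 13/1 = 13; row 2: 23/5 = 23/5; row 3: entry 0 ≤ 0. Minimum is 23/5 at row 2 (s2 leaves); pivot element 5.
Divide row 2 by 5; eliminate column x4 from the other rows.
After both pivots, the entry at constraint row 1, column s2 is -1/5.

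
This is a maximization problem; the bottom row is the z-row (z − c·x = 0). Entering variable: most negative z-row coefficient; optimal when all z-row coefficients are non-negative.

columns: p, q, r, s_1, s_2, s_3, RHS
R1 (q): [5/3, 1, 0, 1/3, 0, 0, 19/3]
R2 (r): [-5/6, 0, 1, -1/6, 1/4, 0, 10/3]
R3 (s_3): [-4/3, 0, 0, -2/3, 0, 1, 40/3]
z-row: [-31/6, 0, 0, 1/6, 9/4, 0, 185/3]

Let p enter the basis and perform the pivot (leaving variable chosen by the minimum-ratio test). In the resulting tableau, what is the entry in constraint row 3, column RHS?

Ratio test on column p — row 1: (19/3)/(5/3) = 19/5; row 2: entry -5/6 ≤ 0; row 3: entry -4/3 ≤ 0. Minimum is 19/5 at row 1 (q leaves); pivot element 5/3.
Divide row 1 by 5/3; eliminate column p from the other rows.
Row 3 update in column RHS: 40/3 − (-4/3)·(19/5) = 92/5.

92/5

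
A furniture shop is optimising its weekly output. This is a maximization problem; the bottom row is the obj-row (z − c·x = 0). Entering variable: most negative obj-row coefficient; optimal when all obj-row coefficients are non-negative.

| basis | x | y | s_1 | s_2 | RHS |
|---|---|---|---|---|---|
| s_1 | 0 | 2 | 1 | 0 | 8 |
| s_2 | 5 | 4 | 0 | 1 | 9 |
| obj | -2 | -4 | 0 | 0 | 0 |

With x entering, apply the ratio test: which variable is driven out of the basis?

s_2

Column x entries and ratios — s_1: 0 ≤ 0, skip; s_2: 9/5 = 9/5.
Smallest ratio is 9/5 in the row of s_2, so s_2 leaves.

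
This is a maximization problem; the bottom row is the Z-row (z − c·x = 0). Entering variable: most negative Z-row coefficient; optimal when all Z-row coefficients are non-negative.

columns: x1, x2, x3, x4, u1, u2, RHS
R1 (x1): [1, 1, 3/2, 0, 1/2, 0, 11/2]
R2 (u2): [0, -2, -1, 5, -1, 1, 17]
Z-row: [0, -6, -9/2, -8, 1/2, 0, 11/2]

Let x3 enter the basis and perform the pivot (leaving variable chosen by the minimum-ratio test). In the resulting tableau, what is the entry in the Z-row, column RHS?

Ratio test on column x3 — row 1: (11/2)/(3/2) = 11/3; row 2: entry -1 ≤ 0. Minimum is 11/3 at row 1 (x1 leaves); pivot element 3/2.
Divide row 1 by 3/2; eliminate column x3 from the other rows.
Z-row update in column RHS: 11/2 − (-9/2)·(11/3) = 22.

22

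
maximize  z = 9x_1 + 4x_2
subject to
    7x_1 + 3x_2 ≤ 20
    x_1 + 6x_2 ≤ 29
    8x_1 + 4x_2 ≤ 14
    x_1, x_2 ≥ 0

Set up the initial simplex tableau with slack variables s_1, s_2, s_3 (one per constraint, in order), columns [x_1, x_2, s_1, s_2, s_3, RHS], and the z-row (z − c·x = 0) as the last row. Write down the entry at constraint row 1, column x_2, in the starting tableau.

Constraint 1 has coefficient 3 on x_2.

3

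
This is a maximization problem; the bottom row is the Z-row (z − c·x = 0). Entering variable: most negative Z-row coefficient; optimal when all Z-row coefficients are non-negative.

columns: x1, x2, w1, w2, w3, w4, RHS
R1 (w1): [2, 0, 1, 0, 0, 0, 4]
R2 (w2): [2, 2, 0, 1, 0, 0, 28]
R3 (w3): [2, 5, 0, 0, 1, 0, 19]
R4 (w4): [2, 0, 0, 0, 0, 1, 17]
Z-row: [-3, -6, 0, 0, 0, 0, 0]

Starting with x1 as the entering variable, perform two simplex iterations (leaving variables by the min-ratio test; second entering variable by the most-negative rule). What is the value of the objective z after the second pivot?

Ratio test on column x1 — row 1: 4/2 = 2; row 2: 28/2 = 14; row 3: 19/2 = 19/2; row 4: 17/2 = 17/2. Minimum is 2 at row 1 (w1 leaves); pivot element 2.
Pivot on row 1; the Z-row RHS becomes 0 − (-3)·2 = 6.
Next entering variable (most negative Z-row entry -6): x2.
Ratio test on column x2 — row 1: entry 0 ≤ 0; row 2: 24/2 = 12; row 3: 15/5 = 3; row 4: entry 0 ≤ 0. Minimum is 3 at row 3 (w3 leaves); pivot element 5.
After the second pivot the Z-row RHS is 6 − (-6)·3 = 24.

24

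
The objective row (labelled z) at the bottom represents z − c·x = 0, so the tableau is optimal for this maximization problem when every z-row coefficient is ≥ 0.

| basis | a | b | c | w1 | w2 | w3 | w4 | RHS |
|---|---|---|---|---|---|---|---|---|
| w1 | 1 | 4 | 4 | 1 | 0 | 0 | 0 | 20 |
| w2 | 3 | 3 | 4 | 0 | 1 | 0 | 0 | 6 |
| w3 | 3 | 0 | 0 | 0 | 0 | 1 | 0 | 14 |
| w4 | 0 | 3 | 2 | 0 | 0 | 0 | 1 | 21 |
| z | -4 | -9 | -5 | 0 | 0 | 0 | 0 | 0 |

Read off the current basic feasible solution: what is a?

0

a is not in the basis, so in the current basic feasible solution a = 0.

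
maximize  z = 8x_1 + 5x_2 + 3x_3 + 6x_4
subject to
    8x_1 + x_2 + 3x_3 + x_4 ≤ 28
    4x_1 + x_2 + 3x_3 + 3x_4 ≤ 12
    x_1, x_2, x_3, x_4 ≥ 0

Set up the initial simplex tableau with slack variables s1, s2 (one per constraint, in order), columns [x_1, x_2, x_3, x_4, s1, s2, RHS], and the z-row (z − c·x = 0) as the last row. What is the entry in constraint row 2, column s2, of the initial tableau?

1

Slack s2 belongs to constraint 2; its column is the unit vector e_2, so the entry in row 2 is 1.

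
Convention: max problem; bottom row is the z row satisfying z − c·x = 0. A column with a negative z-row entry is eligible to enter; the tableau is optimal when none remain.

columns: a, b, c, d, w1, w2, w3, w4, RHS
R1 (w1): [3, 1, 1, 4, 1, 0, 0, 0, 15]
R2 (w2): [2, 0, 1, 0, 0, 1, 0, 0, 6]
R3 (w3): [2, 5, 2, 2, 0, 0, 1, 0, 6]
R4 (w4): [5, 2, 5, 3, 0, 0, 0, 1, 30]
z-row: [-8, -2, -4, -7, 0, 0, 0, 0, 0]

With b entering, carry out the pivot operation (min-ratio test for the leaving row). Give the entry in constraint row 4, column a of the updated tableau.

21/5

Ratio test on column b — row 1: 15/1 = 15; row 2: entry 0 ≤ 0; row 3: 6/5 = 6/5; row 4: 30/2 = 15. Minimum is 6/5 at row 3 (w3 leaves); pivot element 5.
Divide row 3 by 5; eliminate column b from the other rows.
Row 4 update in column a: 5 − 2·(2/5) = 21/5.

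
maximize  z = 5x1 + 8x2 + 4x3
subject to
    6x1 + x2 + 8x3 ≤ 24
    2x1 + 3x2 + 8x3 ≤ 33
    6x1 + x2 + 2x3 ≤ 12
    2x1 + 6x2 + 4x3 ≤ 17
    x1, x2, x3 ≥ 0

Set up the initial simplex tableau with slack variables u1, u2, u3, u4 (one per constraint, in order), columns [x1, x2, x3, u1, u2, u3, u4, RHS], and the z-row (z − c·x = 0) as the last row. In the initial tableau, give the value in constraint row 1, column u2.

Slack u2 belongs to constraint 2; its column is the unit vector e_2, so the entry in row 1 is 0.

0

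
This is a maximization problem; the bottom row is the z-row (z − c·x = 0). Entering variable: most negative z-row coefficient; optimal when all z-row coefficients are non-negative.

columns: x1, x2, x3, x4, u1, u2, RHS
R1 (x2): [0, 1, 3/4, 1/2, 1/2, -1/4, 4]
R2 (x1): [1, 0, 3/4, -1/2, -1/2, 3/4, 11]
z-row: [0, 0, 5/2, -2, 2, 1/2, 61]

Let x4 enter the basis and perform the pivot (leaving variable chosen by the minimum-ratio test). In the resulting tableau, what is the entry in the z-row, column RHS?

77

Ratio test on column x4 — row 1: 4/(1/2) = 8; row 2: entry -1/2 ≤ 0. Minimum is 8 at row 1 (x2 leaves); pivot element 1/2.
Divide row 1 by 1/2; eliminate column x4 from the other rows.
z-row update in column RHS: 61 − (-2)·8 = 77.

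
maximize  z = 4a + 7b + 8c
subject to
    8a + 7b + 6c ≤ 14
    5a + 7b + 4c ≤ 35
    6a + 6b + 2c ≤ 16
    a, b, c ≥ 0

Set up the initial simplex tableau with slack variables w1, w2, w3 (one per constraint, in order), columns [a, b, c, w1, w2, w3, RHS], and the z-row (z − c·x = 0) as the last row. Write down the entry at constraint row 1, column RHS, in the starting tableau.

The RHS of constraint 1 is b_1 = 14.

14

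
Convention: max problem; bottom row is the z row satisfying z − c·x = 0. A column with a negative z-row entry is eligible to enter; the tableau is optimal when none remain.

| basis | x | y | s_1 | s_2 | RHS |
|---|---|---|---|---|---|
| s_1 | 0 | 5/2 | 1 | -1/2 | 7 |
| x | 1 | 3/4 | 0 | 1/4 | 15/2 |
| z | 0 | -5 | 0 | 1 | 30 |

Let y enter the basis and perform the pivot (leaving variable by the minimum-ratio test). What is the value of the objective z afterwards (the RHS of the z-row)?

Ratio test on column y — row 1: 7/(5/2) = 14/5; row 2: (15/2)/(3/4) = 10. Minimum is 14/5 at row 1 (s_1 leaves); pivot element 5/2.
Pivot on row 1; the z-row RHS becomes 30 − (-5)·(14/5) = 44.

44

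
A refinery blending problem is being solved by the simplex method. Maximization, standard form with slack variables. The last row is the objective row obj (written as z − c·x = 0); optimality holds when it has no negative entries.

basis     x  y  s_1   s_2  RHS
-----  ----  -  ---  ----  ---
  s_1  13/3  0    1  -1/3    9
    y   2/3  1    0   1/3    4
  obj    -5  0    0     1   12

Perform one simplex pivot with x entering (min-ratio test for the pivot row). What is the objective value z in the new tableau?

291/13

Ratio test on column x — row 1: 9/(13/3) = 27/13; row 2: 4/(2/3) = 6. Minimum is 27/13 at row 1 (s_1 leaves); pivot element 13/3.
Pivot on row 1; the obj-row RHS becomes 12 − (-5)·(27/13) = 291/13.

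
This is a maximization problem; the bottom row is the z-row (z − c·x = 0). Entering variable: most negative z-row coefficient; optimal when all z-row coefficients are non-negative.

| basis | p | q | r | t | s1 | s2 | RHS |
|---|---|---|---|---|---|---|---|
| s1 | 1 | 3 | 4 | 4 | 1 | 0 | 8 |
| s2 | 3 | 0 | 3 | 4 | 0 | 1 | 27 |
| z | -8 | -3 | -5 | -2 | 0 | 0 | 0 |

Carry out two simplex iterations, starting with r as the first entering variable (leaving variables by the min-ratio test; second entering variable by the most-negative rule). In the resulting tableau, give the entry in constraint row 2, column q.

Ratio test on column r — row 1: 8/4 = 2; row 2: 27/3 = 9. Minimum is 2 at row 1 (s1 leaves); pivot element 4.
Divide row 1 by 4; eliminate column r from the other rows.
Second iteration: most negative z-row entry is -27/4 in column p, so p enters.
Ratio test on column p — row 1: 2/(1/4) = 8; row 2: 21/(9/4) = 28/3. Minimum is 8 at row 1 (r leaves); pivot element 1/4.
Divide row 1 by 1/4; eliminate column p from the other rows.
After both pivots, the entry at constraint row 2, column q is -9.

-9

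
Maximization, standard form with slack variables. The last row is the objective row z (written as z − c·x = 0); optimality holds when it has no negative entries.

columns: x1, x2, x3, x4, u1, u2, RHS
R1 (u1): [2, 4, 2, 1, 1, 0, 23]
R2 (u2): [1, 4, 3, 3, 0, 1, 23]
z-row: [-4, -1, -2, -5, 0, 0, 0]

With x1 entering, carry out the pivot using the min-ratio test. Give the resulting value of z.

46

Ratio test on column x1 — row 1: 23/2 = 23/2; row 2: 23/1 = 23. Minimum is 23/2 at row 1 (u1 leaves); pivot element 2.
Pivot on row 1; the z-row RHS becomes 0 − (-4)·(23/2) = 46.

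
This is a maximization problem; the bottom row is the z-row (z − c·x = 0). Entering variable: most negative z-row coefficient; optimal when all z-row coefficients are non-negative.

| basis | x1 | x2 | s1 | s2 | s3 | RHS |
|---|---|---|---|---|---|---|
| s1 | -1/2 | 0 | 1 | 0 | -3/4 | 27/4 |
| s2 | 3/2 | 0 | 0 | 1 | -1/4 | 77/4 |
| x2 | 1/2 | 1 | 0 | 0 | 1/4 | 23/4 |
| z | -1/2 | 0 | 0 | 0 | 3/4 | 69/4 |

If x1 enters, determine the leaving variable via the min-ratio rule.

Column x1 entries and ratios — s1: -1/2 ≤ 0, skip; s2: (77/4)/(3/2) = 77/6; x2: (23/4)/(1/2) = 23/2.
Smallest ratio is 23/2 in the row of x2, so x2 leaves.

x2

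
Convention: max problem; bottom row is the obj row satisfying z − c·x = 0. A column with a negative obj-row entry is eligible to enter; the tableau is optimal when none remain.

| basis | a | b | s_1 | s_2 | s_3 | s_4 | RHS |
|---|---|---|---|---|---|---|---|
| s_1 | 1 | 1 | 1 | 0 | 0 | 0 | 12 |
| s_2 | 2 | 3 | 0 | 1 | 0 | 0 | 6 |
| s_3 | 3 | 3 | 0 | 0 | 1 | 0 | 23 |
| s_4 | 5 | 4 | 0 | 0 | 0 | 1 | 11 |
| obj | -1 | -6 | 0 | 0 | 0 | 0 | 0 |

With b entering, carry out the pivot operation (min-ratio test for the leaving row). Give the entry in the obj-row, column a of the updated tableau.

Ratio test on column b — row 1: 12/1 = 12; row 2: 6/3 = 2; row 3: 23/3 = 23/3; row 4: 11/4 = 11/4. Minimum is 2 at row 2 (s_2 leaves); pivot element 3.
Divide row 2 by 3; eliminate column b from the other rows.
obj-row update in column a: -1 − (-6)·(2/3) = 3.

3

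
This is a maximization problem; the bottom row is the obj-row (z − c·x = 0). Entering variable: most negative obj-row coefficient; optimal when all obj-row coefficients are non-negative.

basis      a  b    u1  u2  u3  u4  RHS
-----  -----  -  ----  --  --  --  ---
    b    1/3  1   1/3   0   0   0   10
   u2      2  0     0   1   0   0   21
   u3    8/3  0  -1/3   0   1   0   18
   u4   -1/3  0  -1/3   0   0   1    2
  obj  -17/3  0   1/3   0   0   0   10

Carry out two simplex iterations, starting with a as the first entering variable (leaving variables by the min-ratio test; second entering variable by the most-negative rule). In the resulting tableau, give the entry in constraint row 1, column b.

Ratio test on column a — row 1: 10/(1/3) = 30; row 2: 21/2 = 21/2; row 3: 18/(8/3) = 27/4; row 4: entry -1/3 ≤ 0. Minimum is 27/4 at row 3 (u3 leaves); pivot element 8/3.
Divide row 3 by 8/3; eliminate column a from the other rows.
Second iteration: most negative obj-row entry is -3/8 in column u1, so u1 enters.
Ratio test on column u1 — row 1: (31/4)/(3/8) = 62/3; row 2: (15/2)/(1/4) = 30; row 3: entry -1/8 ≤ 0; row 4: entry -3/8 ≤ 0. Minimum is 62/3 at row 1 (b leaves); pivot element 3/8.
Divide row 1 by 3/8; eliminate column u1 from the other rows.
After both pivots, the entry at constraint row 1, column b is 8/3.

8/3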